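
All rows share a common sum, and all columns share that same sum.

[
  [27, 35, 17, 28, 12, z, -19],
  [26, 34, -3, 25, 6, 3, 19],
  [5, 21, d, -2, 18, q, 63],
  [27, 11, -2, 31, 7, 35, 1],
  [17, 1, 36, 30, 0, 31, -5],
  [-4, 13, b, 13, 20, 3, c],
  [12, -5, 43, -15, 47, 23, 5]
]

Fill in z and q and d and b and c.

Rows 2 and 4 both sum to 110, so that's the common total.
Column 7 has -19 + 19 + 63 + 1 − 5 + 5 = 64; the blank must be 110 − 64 = 46.
Row 1 has 27 + 35 + 17 + 28 + 12 − 19 = 100; the blank must be 110 − 100 = 10.
Column 6 has 10 + 3 + 35 + 31 + 3 + 23 = 105; the blank must be 110 − 105 = 5.
Row 3 has 5 + 21 − 2 + 18 + 5 + 63 = 110; the blank must be 110 − 110 = 0.
Row 6 has -4 + 13 + 13 + 20 + 3 + 46 = 91; the blank must be 110 − 91 = 19.

z = 10, q = 5, d = 0, b = 19, c = 46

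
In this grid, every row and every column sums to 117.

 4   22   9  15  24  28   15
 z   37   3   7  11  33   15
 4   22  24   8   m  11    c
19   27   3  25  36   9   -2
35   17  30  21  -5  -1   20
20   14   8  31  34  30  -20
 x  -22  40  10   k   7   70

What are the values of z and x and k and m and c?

The known cells in column 7 total 98, leaving 117 − 98 = 19 for the blank.
The known cells in row 3 total 88, leaving 117 − 88 = 29 for the blank.
The known cells in column 5 total 129, leaving 117 − 129 = -12 for the blank.
The known cells in row 7 total 93, leaving 117 − 93 = 24 for the blank.
The known cells in row 2 total 106, leaving 117 − 106 = 11 for the blank.

z = 11, x = 24, k = -12, m = 29, c = 19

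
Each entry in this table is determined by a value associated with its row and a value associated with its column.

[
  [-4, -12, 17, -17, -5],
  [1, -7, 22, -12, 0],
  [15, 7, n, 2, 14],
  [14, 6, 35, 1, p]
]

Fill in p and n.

The difference between any two rows is the same in every column — this is an addition table with the headers hidden.
Row 4 minus row 1 is 1 − (-17) = 18, so its entry in column 5 is -5 + 18 = 13.
Row 3 minus row 1 is 2 − (-17) = 19, so its entry in column 3 is 17 + 19 = 36.

p = 13, n = 36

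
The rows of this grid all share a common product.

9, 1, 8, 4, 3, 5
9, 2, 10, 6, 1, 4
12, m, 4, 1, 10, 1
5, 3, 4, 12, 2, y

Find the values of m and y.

Rows 1 and 2 each multiply to 4320, so every row has product 4320.
Row 3: 12×4×1×10×1 = 480, so the missing entry is 4320 ÷ 480 = 9.
Row 4: 5×3×4×12×2 = 1440, so the missing entry is 4320 ÷ 1440 = 3.

m = 9, y = 3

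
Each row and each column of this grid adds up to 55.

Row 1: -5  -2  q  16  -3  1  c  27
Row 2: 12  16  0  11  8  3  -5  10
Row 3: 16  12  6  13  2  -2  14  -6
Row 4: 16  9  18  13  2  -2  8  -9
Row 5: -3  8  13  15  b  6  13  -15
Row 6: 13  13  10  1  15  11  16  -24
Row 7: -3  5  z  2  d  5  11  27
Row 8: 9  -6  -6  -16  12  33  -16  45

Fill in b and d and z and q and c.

b = 18, d = 1, z = 7, q = 7, c = 14

The known cells in row 5 total 37, leaving 55 − 37 = 18 for the blank.
The known cells in column 5 total 54, leaving 55 − 54 = 1 for the blank.
The known cells in row 7 total 48, leaving 55 − 48 = 7 for the blank.
The known cells in column 7 total 41, leaving 55 − 41 = 14 for the blank.
The known cells in row 1 total 48, leaving 55 − 48 = 7 for the blank.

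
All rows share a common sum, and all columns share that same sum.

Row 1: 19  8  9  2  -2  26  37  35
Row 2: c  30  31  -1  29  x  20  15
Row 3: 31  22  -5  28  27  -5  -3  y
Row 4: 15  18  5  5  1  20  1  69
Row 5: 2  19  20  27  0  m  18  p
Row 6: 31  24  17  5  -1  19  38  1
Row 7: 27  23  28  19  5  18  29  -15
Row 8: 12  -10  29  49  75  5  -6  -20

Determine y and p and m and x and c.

y = 39, p = 10, m = 38, x = 13, c = -3

Rows 1 and 4 both sum to 134, so that's the common total.
The known cells in row 3 total 95, leaving 134 − 95 = 39 for the blank.
The known cells in column 1 total 137, leaving 134 − 137 = -3 for the blank.
The known cells in row 2 total 121, leaving 134 − 121 = 13 for the blank.
The known cells in column 6 total 96, leaving 134 − 96 = 38 for the blank.
The known cells in row 5 total 124, leaving 134 − 124 = 10 for the blank.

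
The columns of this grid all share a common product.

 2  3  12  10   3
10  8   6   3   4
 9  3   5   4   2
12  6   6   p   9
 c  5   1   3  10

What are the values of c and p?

Columns 2 and 3 each multiply to 2160, so every column has product 2160.
Column 1: 2×10×9×12 = 2160, so the missing entry is 2160 ÷ 2160 = 1.
Column 4: 10×3×4×3 = 360, so the missing entry is 2160 ÷ 360 = 6.

c = 1, p = 6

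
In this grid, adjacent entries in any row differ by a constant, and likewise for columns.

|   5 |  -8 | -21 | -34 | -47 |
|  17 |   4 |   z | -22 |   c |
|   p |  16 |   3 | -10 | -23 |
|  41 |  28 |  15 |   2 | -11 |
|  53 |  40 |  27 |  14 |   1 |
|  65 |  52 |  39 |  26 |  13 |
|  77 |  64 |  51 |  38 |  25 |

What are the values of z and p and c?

z = -9, p = 29, c = -35

Along each row the entries change by -13 per step; down each column they change by 12.
Row 2: from 17 at column 1, stepping by -13 to column 3 gives -9.
Row 3: from 16 at column 2, stepping by -13 to column 1 gives 29.
Row 2: from 17 at column 1, stepping by -13 to column 5 gives -35.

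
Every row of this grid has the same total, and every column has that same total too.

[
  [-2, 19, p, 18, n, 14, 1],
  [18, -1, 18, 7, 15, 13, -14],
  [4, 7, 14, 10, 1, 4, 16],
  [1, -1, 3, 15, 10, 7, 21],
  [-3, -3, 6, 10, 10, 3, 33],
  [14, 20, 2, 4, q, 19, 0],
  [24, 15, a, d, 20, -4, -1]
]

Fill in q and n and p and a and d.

Rows 2 and 3 both sum to 56, so that's the common total.
Row 6: 14 + 20 + 2 + 4 + 19 + 0 = 59, so its missing entry is 56 − 59 = -3.
Column 5: 15 + 1 + 10 + 10 − 3 + 20 = 53, so its missing entry is 56 − 53 = 3.
Row 1: -2 + 19 + 18 + 3 + 14 + 1 = 53, so its missing entry is 56 − 53 = 3.
Column 3: 3 + 18 + 14 + 3 + 6 + 2 = 46, so its missing entry is 56 − 46 = 10.
Row 7: 24 + 15 + 10 + 20 − 4 − 1 = 64, so its missing entry is 56 − 64 = -8.

q = -3, n = 3, p = 3, a = 10, d = -8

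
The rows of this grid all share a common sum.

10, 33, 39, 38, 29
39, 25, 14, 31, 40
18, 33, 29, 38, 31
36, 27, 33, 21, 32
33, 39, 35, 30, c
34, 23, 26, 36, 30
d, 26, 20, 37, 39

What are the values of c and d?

The complete rows each total 149.
Row 5 is missing 149 − 137 = 12 (since 33 + 39 + 35 + 30 = 137).
Row 7 is missing 149 − 122 = 27 (since 26 + 20 + 37 + 39 = 122).

c = 12, d = 27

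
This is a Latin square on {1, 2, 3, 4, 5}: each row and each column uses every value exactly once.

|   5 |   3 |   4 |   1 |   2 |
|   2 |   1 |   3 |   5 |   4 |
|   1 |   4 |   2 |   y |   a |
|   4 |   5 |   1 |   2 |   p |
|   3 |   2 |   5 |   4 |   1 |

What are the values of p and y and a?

At (row 3, col 4): column 4 already has {1, 2, 4, 5}, so the value is 3.
At (row 3, col 5): row 3 already has {1, 2, 3, 4}, so the value is 5.
At (row 4, col 5): row 4 already has {1, 2, 4, 5}, so the value is 3.

p = 3, y = 3, a = 5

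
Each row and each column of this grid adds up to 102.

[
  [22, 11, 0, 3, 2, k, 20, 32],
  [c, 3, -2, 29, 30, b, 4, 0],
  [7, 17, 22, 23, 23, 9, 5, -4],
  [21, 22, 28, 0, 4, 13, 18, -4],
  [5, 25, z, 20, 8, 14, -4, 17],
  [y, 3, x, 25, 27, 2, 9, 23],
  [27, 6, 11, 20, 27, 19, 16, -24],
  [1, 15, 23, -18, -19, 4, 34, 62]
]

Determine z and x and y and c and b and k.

z = 17, x = 3, y = 10, c = 9, b = 29, k = 12

Row 5: 5 + 25 + 20 + 8 + 14 − 4 + 17 = 85, so its missing entry is 102 − 85 = 17.
Row 1: 22 + 11 + 0 + 3 + 2 + 20 + 32 = 90, so its missing entry is 102 − 90 = 12.
Column 6: 12 + 9 + 13 + 14 + 2 + 19 + 4 = 73, so its missing entry is 102 − 73 = 29.
Row 2: 3 − 2 + 29 + 30 + 29 + 4 + 0 = 93, so its missing entry is 102 − 93 = 9.
Column 1: 22 + 9 + 7 + 21 + 5 + 27 + 1 = 92, so its missing entry is 102 − 92 = 10.
Row 6: 10 + 3 + 25 + 27 + 2 + 9 + 23 = 99, so its missing entry is 102 − 99 = 3.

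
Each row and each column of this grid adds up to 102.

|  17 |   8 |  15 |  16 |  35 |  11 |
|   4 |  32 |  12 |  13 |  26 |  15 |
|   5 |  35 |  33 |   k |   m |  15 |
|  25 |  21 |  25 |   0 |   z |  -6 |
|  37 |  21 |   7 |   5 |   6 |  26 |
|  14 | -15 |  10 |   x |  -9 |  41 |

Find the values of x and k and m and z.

The known cells in row 6 total 41, leaving 102 − 41 = 61 for the blank.
The known cells in column 4 total 95, leaving 102 − 95 = 7 for the blank.
The known cells in row 3 total 95, leaving 102 − 95 = 7 for the blank.
The known cells in row 4 total 65, leaving 102 − 65 = 37 for the blank.

x = 61, k = 7, m = 7, z = 37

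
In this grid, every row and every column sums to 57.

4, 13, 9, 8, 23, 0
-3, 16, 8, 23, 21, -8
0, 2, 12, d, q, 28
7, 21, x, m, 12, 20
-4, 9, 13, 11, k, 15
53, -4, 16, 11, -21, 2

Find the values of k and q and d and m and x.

k = 13, q = 9, d = 6, m = -2, x = -1

Row 5 has -4 + 9 + 13 + 11 + 15 = 44; the blank must be 57 − 44 = 13.
Column 5 has 23 + 21 + 12 + 13 − 21 = 48; the blank must be 57 − 48 = 9.
Row 3 has 0 + 2 + 12 + 9 + 28 = 51; the blank must be 57 − 51 = 6.
Column 4 has 8 + 23 + 6 + 11 + 11 = 59; the blank must be 57 − 59 = -2.
Row 4 has 7 + 21 − 2 + 12 + 20 = 58; the blank must be 57 − 58 = -1.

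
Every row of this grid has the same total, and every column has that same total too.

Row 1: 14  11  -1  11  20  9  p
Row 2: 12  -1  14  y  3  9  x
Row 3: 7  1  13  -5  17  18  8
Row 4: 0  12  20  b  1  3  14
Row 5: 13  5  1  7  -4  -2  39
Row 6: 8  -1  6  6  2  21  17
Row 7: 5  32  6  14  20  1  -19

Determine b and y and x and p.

b = 9, y = 17, x = 5, p = -5

Rows 3 and 5 both sum to 59, so that's the common total.
Row 4: 0 + 12 + 20 + 1 + 3 + 14 = 50, so its missing entry is 59 − 50 = 9.
Column 4: 11 − 5 + 9 + 7 + 6 + 14 = 42, so its missing entry is 59 − 42 = 17.
Row 2: 12 − 1 + 14 + 17 + 3 + 9 = 54, so its missing entry is 59 − 54 = 5.
Row 1: 14 + 11 − 1 + 11 + 20 + 9 = 64, so its missing entry is 59 − 64 = -5.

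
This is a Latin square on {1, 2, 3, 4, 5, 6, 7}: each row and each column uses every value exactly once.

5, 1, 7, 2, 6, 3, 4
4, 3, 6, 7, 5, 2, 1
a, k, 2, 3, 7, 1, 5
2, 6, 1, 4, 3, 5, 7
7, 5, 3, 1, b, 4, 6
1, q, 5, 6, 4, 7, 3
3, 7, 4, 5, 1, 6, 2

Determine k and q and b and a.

k = 4, q = 2, b = 2, a = 6

Cell (5,5): row 5 already has {1, 3, 4, 5, 6, 7} → 2.
At (row 6, col 2): row 6 already has {1, 3, 4, 5, 6, 7}, so the value is 2.
For row 3, column 1: column 1 already has {1, 2, 3, 4, 5, 7}; that leaves 6.
For row 3, column 2: row 3 already has {1, 2, 3, 5, 6, 7}; that leaves 4.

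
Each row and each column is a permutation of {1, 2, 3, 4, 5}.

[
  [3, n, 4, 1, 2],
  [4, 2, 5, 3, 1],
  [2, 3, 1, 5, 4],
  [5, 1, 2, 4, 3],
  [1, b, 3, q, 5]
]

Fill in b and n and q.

Cell (1,2): row 1 already has {1, 2, 3, 4} → 5.
For row 5, column 2: column 2 already has {1, 2, 3, 5}; that leaves 4.
Cell (5,4): row 5 already has {1, 3, 4, 5} → 2.

b = 4, n = 5, q = 2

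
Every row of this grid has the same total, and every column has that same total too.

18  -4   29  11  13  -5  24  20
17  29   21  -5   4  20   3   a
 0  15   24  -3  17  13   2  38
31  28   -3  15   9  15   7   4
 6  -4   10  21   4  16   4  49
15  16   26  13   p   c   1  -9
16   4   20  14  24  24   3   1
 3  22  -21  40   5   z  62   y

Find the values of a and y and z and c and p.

Rows 1 and 3 both sum to 106, so that's the common total.
Column 5: 13 + 4 + 17 + 9 + 4 + 24 + 5 = 76, so its missing entry is 106 − 76 = 30.
Row 6: 15 + 16 + 26 + 13 + 30 + 1 − 9 = 92, so its missing entry is 106 − 92 = 14.
Row 2: 17 + 29 + 21 − 5 + 4 + 20 + 3 = 89, so its missing entry is 106 − 89 = 17.
Column 8: 20 + 17 + 38 + 4 + 49 − 9 + 1 = 120, so its missing entry is 106 − 120 = -14.
Row 8: 3 + 22 − 21 + 40 + 5 + 62 − 14 = 97, so its missing entry is 106 − 97 = 9.

a = 17, y = -14, z = 9, c = 14, p = 30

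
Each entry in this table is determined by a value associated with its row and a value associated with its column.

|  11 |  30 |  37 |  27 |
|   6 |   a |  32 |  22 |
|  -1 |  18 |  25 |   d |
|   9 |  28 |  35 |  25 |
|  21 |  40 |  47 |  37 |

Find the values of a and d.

a = 25, d = 15

The difference between any two rows is the same in every column — this is an addition table with the headers hidden.
Row 2 minus row 1 is 32 − 37 = -5, so its entry in column 2 is 30 + (-5) = 25.
Row 3 minus row 1 is 25 − 37 = -12, so its entry in column 4 is 27 + (-12) = 15.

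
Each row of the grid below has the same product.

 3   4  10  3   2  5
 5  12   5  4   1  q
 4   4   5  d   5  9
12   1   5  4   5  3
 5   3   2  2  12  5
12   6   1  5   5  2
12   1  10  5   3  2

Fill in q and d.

Rows 1 and 7 each multiply to 3600, so every row has product 3600.
Row 2: 5×12×5×4×1 = 1200, so the missing entry is 3600 ÷ 1200 = 3.
Row 3: 4×4×5×5×9 = 3600, so the missing entry is 3600 ÷ 3600 = 1.

q = 3, d = 1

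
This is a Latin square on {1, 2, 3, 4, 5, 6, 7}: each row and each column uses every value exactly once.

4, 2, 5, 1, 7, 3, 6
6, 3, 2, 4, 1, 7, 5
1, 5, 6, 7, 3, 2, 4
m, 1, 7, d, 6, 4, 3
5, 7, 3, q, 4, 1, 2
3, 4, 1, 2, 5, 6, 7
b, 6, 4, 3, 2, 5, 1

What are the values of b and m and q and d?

Cell (5,4): row 5 already has {1, 2, 3, 4, 5, 7} → 6.
For row 4, column 4: column 4 already has {1, 2, 3, 4, 6, 7}; that leaves 5.
Cell (4,1): row 4 already has {1, 3, 4, 5, 6, 7} → 2.
At (row 7, col 1): row 7 already has {1, 2, 3, 4, 5, 6}, so the value is 7.

b = 7, m = 2, q = 6, d = 5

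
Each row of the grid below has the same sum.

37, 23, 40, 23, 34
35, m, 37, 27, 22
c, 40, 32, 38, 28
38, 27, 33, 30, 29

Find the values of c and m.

Row 1 sums to 157 and so does row 4; that's the common total.
In row 3 the known cells total 138, leaving 157 − 138 = 19.
In row 2 the known cells total 121, leaving 157 − 121 = 36.

c = 19, m = 36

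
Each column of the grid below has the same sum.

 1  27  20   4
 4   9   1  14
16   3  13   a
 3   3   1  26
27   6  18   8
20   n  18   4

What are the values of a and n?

a = 15, n = 23

The complete columns each total 71.
Column 4 is missing 71 − 56 = 15 (since 4 + 14 + 26 + 8 + 4 = 56).
Column 2 is missing 71 − 48 = 23 (since 27 + 9 + 3 + 3 + 6 = 48).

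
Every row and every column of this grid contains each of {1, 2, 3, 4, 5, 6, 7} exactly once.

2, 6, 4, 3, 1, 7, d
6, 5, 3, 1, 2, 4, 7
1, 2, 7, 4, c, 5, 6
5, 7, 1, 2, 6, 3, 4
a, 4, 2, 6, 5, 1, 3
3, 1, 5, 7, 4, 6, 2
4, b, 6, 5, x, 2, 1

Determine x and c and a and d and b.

For row 3, column 5: row 3 already has {1, 2, 4, 5, 6, 7}; that leaves 3.
Cell (5,1): row 5 already has {1, 2, 3, 4, 5, 6} → 7.
For row 7, column 2: column 2 already has {1, 2, 4, 5, 6, 7}; that leaves 3.
Cell (7,5): row 7 already has {1, 2, 3, 4, 5, 6} → 7.
Cell (1,7): row 1 already has {1, 2, 3, 4, 6, 7} → 5.

x = 7, c = 3, a = 7, d = 5, b = 3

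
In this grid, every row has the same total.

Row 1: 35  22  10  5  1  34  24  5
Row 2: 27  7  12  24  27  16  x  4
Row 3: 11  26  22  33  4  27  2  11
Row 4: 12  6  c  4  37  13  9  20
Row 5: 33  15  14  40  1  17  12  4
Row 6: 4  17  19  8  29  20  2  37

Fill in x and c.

x = 19, c = 35

The complete rows each total 136.
Row 2 is missing 136 − 117 = 19 (since 27 + 7 + 12 + 24 + 27 + 16 + 4 = 117).
Row 4 is missing 136 − 101 = 35 (since 12 + 6 + 4 + 37 + 13 + 9 + 20 = 101).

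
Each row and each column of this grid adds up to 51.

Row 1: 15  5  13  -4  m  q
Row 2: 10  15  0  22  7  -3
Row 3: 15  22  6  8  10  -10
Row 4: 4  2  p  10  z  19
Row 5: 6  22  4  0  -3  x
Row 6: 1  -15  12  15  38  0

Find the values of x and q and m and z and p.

Row 5 has 6 + 22 + 4 + 0 − 3 = 29; the blank must be 51 − 29 = 22.
Column 6 has -3 − 10 + 19 + 22 + 0 = 28; the blank must be 51 − 28 = 23.
Row 1 has 15 + 5 + 13 − 4 + 23 = 52; the blank must be 51 − 52 = -1.
Column 5 has -1 + 7 + 10 − 3 + 38 = 51; the blank must be 51 − 51 = 0.
Row 4 has 4 + 2 + 10 + 0 + 19 = 35; the blank must be 51 − 35 = 16.

x = 22, q = 23, m = -1, z = 0, p = 16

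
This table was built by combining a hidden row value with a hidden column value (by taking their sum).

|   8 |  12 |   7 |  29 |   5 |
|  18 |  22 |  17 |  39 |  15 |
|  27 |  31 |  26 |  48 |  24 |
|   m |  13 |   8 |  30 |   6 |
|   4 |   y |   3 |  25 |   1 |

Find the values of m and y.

m = 9, y = 8

The difference between any two rows is the same in every column — this is an addition table with the headers hidden.
Row 4 minus row 1 is 30 − 29 = 1, so its entry in column 1 is 8 + 1 = 9.
Row 5 minus row 1 is 25 − 29 = -4, so its entry in column 2 is 12 + (-4) = 8.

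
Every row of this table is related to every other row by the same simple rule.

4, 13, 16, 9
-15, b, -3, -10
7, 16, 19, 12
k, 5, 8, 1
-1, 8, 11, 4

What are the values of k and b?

The difference between any two rows is the same in every column — this is an addition table with the headers hidden.
Row 4 minus row 1 is 8 − 16 = -8, so its entry in column 1 is 4 + (-8) = -4.
Row 2 minus row 1 is -3 − 16 = -19, so its entry in column 2 is 13 + (-19) = -6.

k = -4, b = -6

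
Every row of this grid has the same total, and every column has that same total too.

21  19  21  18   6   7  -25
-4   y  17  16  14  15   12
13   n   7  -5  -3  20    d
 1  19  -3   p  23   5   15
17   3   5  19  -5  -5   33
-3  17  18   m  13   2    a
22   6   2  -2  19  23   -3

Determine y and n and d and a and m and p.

Rows 1 and 5 both sum to 67, so that's the common total.
Row 2: -4 + 17 + 16 + 14 + 15 + 12 = 70, so its missing entry is 67 − 70 = -3.
Column 2: 19 − 3 + 19 + 3 + 17 + 6 = 61, so its missing entry is 67 − 61 = 6.
Row 4: 1 + 19 − 3 + 23 + 5 + 15 = 60, so its missing entry is 67 − 60 = 7.
Row 3: 13 + 6 + 7 − 5 − 3 + 20 = 38, so its missing entry is 67 − 38 = 29.
Column 7: -25 + 12 + 29 + 15 + 33 − 3 = 61, so its missing entry is 67 − 61 = 6.
Row 6: -3 + 17 + 18 + 13 + 2 + 6 = 53, so its missing entry is 67 − 53 = 14.

y = -3, n = 6, d = 29, a = 6, m = 14, p = 7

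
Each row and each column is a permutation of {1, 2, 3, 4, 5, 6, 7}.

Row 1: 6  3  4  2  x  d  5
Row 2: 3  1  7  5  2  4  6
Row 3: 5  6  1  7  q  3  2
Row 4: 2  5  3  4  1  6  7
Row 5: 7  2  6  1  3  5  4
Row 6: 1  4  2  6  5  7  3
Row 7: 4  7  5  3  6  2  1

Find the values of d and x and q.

For row 3, column 5: row 3 already has {1, 2, 3, 5, 6, 7}; that leaves 4.
For row 1, column 5: column 5 already has {1, 2, 3, 4, 5, 6}; that leaves 7.
At (row 1, col 6): row 1 already has {2, 3, 4, 5, 6, 7}, so the value is 1.

d = 1, x = 7, q = 4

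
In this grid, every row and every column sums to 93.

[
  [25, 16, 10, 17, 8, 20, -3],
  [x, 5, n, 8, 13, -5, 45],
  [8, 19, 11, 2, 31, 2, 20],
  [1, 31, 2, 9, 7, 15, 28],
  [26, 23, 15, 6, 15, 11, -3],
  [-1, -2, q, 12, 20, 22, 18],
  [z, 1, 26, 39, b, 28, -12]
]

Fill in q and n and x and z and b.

q = 24, n = 5, x = 22, z = 12, b = -1

The known cells in column 5 total 94, leaving 93 − 94 = -1 for the blank.
The known cells in row 7 total 81, leaving 93 − 81 = 12 for the blank.
The known cells in column 1 total 71, leaving 93 − 71 = 22 for the blank.
The known cells in row 2 total 88, leaving 93 − 88 = 5 for the blank.
The known cells in row 6 total 69, leaving 93 − 69 = 24 for the blank.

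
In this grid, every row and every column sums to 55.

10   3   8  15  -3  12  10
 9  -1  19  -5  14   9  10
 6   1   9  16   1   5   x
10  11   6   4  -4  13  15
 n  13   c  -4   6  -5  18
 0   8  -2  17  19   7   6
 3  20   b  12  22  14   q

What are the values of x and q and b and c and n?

Column 1 has 10 + 9 + 6 + 10 + 0 + 3 = 38; the blank must be 55 − 38 = 17.
Row 5 has 17 + 13 − 4 + 6 − 5 + 18 = 45; the blank must be 55 − 45 = 10.
Column 3 has 8 + 19 + 9 + 6 + 10 − 2 = 50; the blank must be 55 − 50 = 5.
Row 3 has 6 + 1 + 9 + 16 + 1 + 5 = 38; the blank must be 55 − 38 = 17.
Row 7 has 3 + 20 + 5 + 12 + 22 + 14 = 76; the blank must be 55 − 76 = -21.

x = 17, q = -21, b = 5, c = 10, n = 17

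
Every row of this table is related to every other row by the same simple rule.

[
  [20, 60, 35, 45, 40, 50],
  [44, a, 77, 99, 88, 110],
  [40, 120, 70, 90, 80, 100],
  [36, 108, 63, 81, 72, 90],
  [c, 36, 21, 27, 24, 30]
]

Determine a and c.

Each row is a constant multiple of every other row — this is a multiplication table with the headers hidden.
Row 2 is 99/45 = 11/5 times row 1, so its entry in column 2 is 60 × 11/5 = 132.
Row 5 is 27/45 = 3/5 times row 1, so its entry in column 1 is 20 × 3/5 = 12.

a = 132, c = 12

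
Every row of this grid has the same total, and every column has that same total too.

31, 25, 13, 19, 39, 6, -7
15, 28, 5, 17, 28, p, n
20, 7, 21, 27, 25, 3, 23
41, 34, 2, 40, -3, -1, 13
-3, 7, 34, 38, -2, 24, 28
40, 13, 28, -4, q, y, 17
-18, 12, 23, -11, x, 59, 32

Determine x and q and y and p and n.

x = 29, q = 10, y = 22, p = 13, n = 20

Rows 1 and 3 both sum to 126, so that's the common total.
The known cells in row 7 total 97, leaving 126 − 97 = 29 for the blank.
The known cells in column 5 total 116, leaving 126 − 116 = 10 for the blank.
The known cells in row 6 total 104, leaving 126 − 104 = 22 for the blank.
The known cells in column 6 total 113, leaving 126 − 113 = 13 for the blank.
The known cells in row 2 total 106, leaving 126 − 106 = 20 for the blank.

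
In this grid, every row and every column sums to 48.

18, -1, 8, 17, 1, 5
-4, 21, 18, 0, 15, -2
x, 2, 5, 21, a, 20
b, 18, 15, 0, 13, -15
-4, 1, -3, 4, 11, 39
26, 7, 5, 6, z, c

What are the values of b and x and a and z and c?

b = 17, x = -5, a = 5, z = 3, c = 1

Column 6 has 5 − 2 + 20 − 15 + 39 = 47; the blank must be 48 − 47 = 1.
Row 6 has 26 + 7 + 5 + 6 + 1 = 45; the blank must be 48 − 45 = 3.
Column 5 has 1 + 15 + 13 + 11 + 3 = 43; the blank must be 48 − 43 = 5.
Row 3 has 2 + 5 + 21 + 5 + 20 = 53; the blank must be 48 − 53 = -5.
Row 4 has 18 + 15 + 0 + 13 − 15 = 31; the blank must be 48 − 31 = 17.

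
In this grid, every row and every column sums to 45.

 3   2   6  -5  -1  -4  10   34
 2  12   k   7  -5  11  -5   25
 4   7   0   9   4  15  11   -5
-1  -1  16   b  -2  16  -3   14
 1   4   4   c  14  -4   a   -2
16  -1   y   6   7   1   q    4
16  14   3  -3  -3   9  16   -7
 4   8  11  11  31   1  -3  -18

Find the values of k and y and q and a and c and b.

k = -2, y = 7, q = 5, a = 14, c = 14, b = 6

The known cells in row 2 total 47, leaving 45 − 47 = -2 for the blank.
The known cells in row 4 total 39, leaving 45 − 39 = 6 for the blank.
The known cells in column 4 total 31, leaving 45 − 31 = 14 for the blank.
The known cells in row 5 total 31, leaving 45 − 31 = 14 for the blank.
The known cells in column 7 total 40, leaving 45 − 40 = 5 for the blank.
The known cells in row 6 total 38, leaving 45 − 38 = 7 for the blank.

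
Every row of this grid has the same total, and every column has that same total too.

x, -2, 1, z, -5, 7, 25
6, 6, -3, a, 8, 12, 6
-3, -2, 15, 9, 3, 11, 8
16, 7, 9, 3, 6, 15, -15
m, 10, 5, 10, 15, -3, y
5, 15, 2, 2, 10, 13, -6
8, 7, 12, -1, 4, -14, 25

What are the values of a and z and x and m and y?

a = 6, z = 12, x = 3, m = 6, y = -2

Rows 3 and 4 both sum to 41, so that's the common total.
The known cells in column 7 total 43, leaving 41 − 43 = -2 for the blank.
The known cells in row 5 total 35, leaving 41 − 35 = 6 for the blank.
The known cells in column 1 total 38, leaving 41 − 38 = 3 for the blank.
The known cells in row 1 total 29, leaving 41 − 29 = 12 for the blank.
The known cells in row 2 total 35, leaving 41 − 35 = 6 for the blank.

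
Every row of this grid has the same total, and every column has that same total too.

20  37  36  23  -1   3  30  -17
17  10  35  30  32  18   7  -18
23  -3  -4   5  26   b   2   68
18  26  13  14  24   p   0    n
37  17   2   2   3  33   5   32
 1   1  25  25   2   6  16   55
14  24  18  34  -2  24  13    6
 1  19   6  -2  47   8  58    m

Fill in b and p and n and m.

Rows 1 and 2 both sum to 131, so that's the common total.
Row 3: 23 − 3 − 4 + 5 + 26 + 2 + 68 = 117, so its missing entry is 131 − 117 = 14.
Row 8: 1 + 19 + 6 − 2 + 47 + 8 + 58 = 137, so its missing entry is 131 − 137 = -6.
Column 8: -17 − 18 + 68 + 32 + 55 + 6 − 6 = 120, so its missing entry is 131 − 120 = 11.
Row 4: 18 + 26 + 13 + 14 + 24 + 0 + 11 = 106, so its missing entry is 131 − 106 = 25.

b = 14, p = 25, n = 11, m = -6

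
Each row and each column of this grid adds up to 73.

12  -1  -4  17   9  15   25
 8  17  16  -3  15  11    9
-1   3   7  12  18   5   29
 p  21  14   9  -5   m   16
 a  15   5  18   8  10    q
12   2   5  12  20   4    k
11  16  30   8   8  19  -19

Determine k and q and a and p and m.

k = 18, q = -5, a = 22, p = 9, m = 9

Row 6 has 12 + 2 + 5 + 12 + 20 + 4 = 55; the blank must be 73 − 55 = 18.
Column 7 has 25 + 9 + 29 + 16 + 18 − 19 = 78; the blank must be 73 − 78 = -5.
Row 5 has 15 + 5 + 18 + 8 + 10 − 5 = 51; the blank must be 73 − 51 = 22.
Column 1 has 12 + 8 − 1 + 22 + 12 + 11 = 64; the blank must be 73 − 64 = 9.
Row 4 has 9 + 21 + 14 + 9 − 5 + 16 = 64; the blank must be 73 − 64 = 9.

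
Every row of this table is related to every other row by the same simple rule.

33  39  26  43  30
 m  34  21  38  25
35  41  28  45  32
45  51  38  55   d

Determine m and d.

The difference between any two rows is the same in every column — this is an addition table with the headers hidden.
Row 2 minus row 1 is 38 − 43 = -5, so its entry in column 1 is 33 + (-5) = 28.
Row 4 minus row 1 is 55 − 43 = 12, so its entry in column 5 is 30 + 12 = 42.

m = 28, d = 42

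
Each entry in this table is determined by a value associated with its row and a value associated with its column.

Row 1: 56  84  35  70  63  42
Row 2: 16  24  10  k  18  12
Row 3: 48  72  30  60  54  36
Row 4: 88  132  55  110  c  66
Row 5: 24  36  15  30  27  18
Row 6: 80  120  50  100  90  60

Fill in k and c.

k = 20, c = 99

Each row is a constant multiple of every other row — this is a multiplication table with the headers hidden.
Row 2 is 12/42 = 2/7 times row 1, so its entry in column 4 is 70 × 2/7 = 20.
Row 4 is 66/42 = 11/7 times row 1, so its entry in column 5 is 63 × 11/7 = 99.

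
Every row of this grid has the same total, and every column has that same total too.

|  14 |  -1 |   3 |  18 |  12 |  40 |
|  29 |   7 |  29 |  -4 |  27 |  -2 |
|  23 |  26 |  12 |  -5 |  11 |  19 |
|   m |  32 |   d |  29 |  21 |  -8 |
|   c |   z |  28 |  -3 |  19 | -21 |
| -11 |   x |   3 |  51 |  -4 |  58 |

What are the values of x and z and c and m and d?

Rows 1 and 2 both sum to 86, so that's the common total.
The known cells in row 6 total 97, leaving 86 − 97 = -11 for the blank.
The known cells in column 3 total 75, leaving 86 − 75 = 11 for the blank.
The known cells in row 4 total 85, leaving 86 − 85 = 1 for the blank.
The known cells in column 1 total 56, leaving 86 − 56 = 30 for the blank.
The known cells in row 5 total 53, leaving 86 − 53 = 33 for the blank.

x = -11, z = 33, c = 30, m = 1, d = 11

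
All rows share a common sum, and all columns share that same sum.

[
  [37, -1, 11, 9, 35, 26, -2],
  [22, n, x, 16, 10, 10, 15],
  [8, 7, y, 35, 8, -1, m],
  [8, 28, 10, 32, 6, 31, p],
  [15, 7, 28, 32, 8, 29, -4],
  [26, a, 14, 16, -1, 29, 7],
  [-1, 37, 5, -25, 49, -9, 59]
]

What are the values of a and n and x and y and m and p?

Rows 1 and 5 both sum to 115, so that's the common total.
Row 6: 26 + 14 + 16 − 1 + 29 + 7 = 91, so its missing entry is 115 − 91 = 24.
Column 2: -1 + 7 + 28 + 7 + 24 + 37 = 102, so its missing entry is 115 − 102 = 13.
Row 2: 22 + 13 + 16 + 10 + 10 + 15 = 86, so its missing entry is 115 − 86 = 29.
Row 4: 8 + 28 + 10 + 32 + 6 + 31 = 115, so its missing entry is 115 − 115 = 0.
Column 7: -2 + 15 + 0 − 4 + 7 + 59 = 75, so its missing entry is 115 − 75 = 40.
Row 3: 8 + 7 + 35 + 8 − 1 + 40 = 97, so its missing entry is 115 − 97 = 18.

a = 24, n = 13, x = 29, y = 18, m = 40, p = 0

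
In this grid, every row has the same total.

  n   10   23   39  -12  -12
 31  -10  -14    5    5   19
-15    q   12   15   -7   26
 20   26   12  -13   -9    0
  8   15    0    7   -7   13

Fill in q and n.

q = 5, n = -12

The complete rows each total 36.
Row 3 is missing 36 − 31 = 5 (since -15 + 12 + 15 − 7 + 26 = 31).
Row 1 is missing 36 − 48 = -12 (since 10 + 23 + 39 − 12 − 12 = 48).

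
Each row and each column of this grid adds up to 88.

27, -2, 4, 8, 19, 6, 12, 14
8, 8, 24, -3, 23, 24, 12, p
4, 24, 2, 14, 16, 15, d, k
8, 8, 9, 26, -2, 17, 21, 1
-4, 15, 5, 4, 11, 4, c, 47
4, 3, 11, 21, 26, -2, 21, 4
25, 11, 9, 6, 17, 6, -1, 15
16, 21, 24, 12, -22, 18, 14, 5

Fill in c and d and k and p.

c = 6, d = 3, k = 10, p = -8

The known cells in row 2 total 96, leaving 88 − 96 = -8 for the blank.
The known cells in row 5 total 82, leaving 88 − 82 = 6 for the blank.
The known cells in column 7 total 85, leaving 88 − 85 = 3 for the blank.
The known cells in row 3 total 78, leaving 88 − 78 = 10 for the blank.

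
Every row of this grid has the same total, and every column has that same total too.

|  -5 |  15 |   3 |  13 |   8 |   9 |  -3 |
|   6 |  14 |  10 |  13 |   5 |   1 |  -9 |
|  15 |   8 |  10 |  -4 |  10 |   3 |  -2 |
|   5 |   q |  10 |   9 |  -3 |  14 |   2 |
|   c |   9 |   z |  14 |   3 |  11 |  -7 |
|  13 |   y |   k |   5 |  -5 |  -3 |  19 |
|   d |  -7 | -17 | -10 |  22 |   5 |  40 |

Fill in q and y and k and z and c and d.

Rows 1 and 2 both sum to 40, so that's the common total.
The known cells in row 4 total 37, leaving 40 − 37 = 3 for the blank.
The known cells in column 2 total 42, leaving 40 − 42 = -2 for the blank.
The known cells in row 7 total 33, leaving 40 − 33 = 7 for the blank.
The known cells in column 1 total 41, leaving 40 − 41 = -1 for the blank.
The known cells in row 5 total 29, leaving 40 − 29 = 11 for the blank.
The known cells in row 6 total 27, leaving 40 − 27 = 13 for the blank.

q = 3, y = -2, k = 13, z = 11, c = -1, d = 7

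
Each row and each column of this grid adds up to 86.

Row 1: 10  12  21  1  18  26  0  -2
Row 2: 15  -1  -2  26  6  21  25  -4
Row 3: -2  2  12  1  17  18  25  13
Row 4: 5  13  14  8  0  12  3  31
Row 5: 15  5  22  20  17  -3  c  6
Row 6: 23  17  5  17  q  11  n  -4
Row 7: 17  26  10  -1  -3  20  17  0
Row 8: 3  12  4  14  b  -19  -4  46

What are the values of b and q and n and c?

b = 30, q = 1, n = 16, c = 4

The known cells in row 8 total 56, leaving 86 − 56 = 30 for the blank.
The known cells in column 5 total 85, leaving 86 − 85 = 1 for the blank.
The known cells in row 5 total 82, leaving 86 − 82 = 4 for the blank.
The known cells in row 6 total 70, leaving 86 − 70 = 16 for the blank.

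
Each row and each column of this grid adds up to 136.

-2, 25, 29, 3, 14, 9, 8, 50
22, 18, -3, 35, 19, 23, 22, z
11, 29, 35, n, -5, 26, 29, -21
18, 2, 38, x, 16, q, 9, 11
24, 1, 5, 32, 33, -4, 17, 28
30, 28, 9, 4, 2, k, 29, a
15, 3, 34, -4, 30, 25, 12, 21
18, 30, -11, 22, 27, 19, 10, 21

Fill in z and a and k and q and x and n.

z = 0, a = 26, k = 8, q = 30, x = 12, n = 32

Row 3 has 11 + 29 + 35 − 5 + 26 + 29 − 21 = 104; the blank must be 136 − 104 = 32.
Row 2 has 22 + 18 − 3 + 35 + 19 + 23 + 22 = 136; the blank must be 136 − 136 = 0.
Column 8 has 50 + 0 − 21 + 11 + 28 + 21 + 21 = 110; the blank must be 136 − 110 = 26.
Row 6 has 30 + 28 + 9 + 4 + 2 + 29 + 26 = 128; the blank must be 136 − 128 = 8.
Column 4 has 3 + 35 + 32 + 32 + 4 − 4 + 22 = 124; the blank must be 136 − 124 = 12.
Row 4 has 18 + 2 + 38 + 12 + 16 + 9 + 11 = 106; the blank must be 136 − 106 = 30.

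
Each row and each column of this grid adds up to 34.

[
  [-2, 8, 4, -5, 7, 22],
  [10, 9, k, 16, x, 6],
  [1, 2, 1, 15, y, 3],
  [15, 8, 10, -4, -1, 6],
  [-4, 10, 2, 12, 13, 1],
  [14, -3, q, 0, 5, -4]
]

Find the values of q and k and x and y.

The known cells in row 3 total 22, leaving 34 − 22 = 12 for the blank.
The known cells in column 5 total 36, leaving 34 − 36 = -2 for the blank.
The known cells in row 2 total 39, leaving 34 − 39 = -5 for the blank.
The known cells in row 6 total 12, leaving 34 − 12 = 22 for the blank.

q = 22, k = -5, x = -2, y = 12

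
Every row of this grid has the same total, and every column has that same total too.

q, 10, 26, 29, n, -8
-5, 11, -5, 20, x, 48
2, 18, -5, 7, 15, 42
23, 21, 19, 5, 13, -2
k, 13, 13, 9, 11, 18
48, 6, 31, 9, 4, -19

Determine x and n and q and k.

Rows 3 and 4 both sum to 79, so that's the common total.
Row 5: 13 + 13 + 9 + 11 + 18 = 64, so its missing entry is 79 − 64 = 15.
Row 2: -5 + 11 − 5 + 20 + 48 = 69, so its missing entry is 79 − 69 = 10.
Column 5: 10 + 15 + 13 + 11 + 4 = 53, so its missing entry is 79 − 53 = 26.
Row 1: 10 + 26 + 29 + 26 − 8 = 83, so its missing entry is 79 − 83 = -4.

x = 10, n = 26, q = -4, k = 15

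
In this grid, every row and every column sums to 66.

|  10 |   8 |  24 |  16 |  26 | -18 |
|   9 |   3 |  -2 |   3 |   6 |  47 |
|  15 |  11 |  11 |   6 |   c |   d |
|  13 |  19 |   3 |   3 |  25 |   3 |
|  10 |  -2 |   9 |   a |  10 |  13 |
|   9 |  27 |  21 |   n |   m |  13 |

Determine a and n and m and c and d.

a = 26, n = 12, m = -16, c = 15, d = 8

Row 5: 10 − 2 + 9 + 10 + 13 = 40, so its missing entry is 66 − 40 = 26.
Column 4: 16 + 3 + 6 + 3 + 26 = 54, so its missing entry is 66 − 54 = 12.
Row 6: 9 + 27 + 21 + 12 + 13 = 82, so its missing entry is 66 − 82 = -16.
Column 5: 26 + 6 + 25 + 10 − 16 = 51, so its missing entry is 66 − 51 = 15.
Row 3: 15 + 11 + 11 + 6 + 15 = 58, so its missing entry is 66 − 58 = 8.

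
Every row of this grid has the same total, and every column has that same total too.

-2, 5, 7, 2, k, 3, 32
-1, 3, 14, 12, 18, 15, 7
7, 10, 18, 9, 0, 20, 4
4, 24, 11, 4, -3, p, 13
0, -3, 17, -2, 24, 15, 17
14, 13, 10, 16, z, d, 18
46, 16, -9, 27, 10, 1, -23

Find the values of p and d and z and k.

Rows 2 and 3 both sum to 68, so that's the common total.
Row 1: -2 + 5 + 7 + 2 + 3 + 32 = 47, so its missing entry is 68 − 47 = 21.
Column 5: 21 + 18 + 0 − 3 + 24 + 10 = 70, so its missing entry is 68 − 70 = -2.
Row 6: 14 + 13 + 10 + 16 − 2 + 18 = 69, so its missing entry is 68 − 69 = -1.
Row 4: 4 + 24 + 11 + 4 − 3 + 13 = 53, so its missing entry is 68 − 53 = 15.

p = 15, d = -1, z = -2, k = 21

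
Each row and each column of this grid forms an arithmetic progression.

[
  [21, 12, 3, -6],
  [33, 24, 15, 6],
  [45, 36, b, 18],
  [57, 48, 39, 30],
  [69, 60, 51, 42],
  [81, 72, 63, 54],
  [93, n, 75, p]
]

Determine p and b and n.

p = 66, b = 27, n = 84

Along each row the entries change by -9 per step; down each column they change by 12.
Row 7: from 93 at column 1, stepping by -9 to column 4 gives 66.
Row 3: from 45 at column 1, stepping by -9 to column 3 gives 27.
Row 7: from 93 at column 1, stepping by -9 to column 2 gives 84.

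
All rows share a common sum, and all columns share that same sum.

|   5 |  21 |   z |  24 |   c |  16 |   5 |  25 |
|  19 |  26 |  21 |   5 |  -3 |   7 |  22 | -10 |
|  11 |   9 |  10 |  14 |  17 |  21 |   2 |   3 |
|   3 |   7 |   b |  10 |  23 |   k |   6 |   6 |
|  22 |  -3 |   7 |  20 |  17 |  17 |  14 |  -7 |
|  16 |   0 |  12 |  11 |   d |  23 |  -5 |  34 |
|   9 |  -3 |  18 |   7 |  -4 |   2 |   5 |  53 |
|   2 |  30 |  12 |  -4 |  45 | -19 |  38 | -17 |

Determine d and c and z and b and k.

Rows 2 and 3 both sum to 87, so that's the common total.
Row 6 has 16 + 0 + 12 + 11 + 23 − 5 + 34 = 91; the blank must be 87 − 91 = -4.
Column 5 has -3 + 17 + 23 + 17 − 4 − 4 + 45 = 91; the blank must be 87 − 91 = -4.
Row 1 has 5 + 21 + 24 − 4 + 16 + 5 + 25 = 92; the blank must be 87 − 92 = -5.
Column 3 has -5 + 21 + 10 + 7 + 12 + 18 + 12 = 75; the blank must be 87 − 75 = 12.
Row 4 has 3 + 7 + 12 + 10 + 23 + 6 + 6 = 67; the blank must be 87 − 67 = 20.

d = -4, c = -4, z = -5, b = 12, k = 20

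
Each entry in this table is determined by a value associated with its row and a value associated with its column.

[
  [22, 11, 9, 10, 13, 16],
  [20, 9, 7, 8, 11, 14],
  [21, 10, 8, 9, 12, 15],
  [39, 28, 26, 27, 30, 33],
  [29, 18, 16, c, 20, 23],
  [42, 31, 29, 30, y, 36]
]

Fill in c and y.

c = 17, y = 33

The difference between any two rows is the same in every column — this is an addition table with the headers hidden.
Row 5 minus row 1 is 18 − 11 = 7, so its entry in column 4 is 10 + 7 = 17.
Row 6 minus row 1 is 31 − 11 = 20, so its entry in column 5 is 13 + 20 = 33.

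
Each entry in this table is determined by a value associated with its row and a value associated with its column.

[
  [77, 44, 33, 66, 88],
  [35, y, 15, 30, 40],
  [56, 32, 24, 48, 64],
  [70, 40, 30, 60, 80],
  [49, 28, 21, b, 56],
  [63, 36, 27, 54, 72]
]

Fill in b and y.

Each row is a constant multiple of every other row — this is a multiplication table with the headers hidden.
Row 5 is 21/33 = 7/11 times row 1, so its entry in column 4 is 66 × 7/11 = 42.
Row 2 is 15/33 = 5/11 times row 1, so its entry in column 2 is 44 × 5/11 = 20.

b = 42, y = 20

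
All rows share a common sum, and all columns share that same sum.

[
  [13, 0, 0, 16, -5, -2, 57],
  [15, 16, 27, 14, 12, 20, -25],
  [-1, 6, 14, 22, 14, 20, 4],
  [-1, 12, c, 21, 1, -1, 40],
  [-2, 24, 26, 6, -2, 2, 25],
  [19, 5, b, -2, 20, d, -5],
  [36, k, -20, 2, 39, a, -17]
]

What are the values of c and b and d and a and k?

c = 7, b = 25, d = 17, a = 23, k = 16

Rows 1 and 2 both sum to 79, so that's the common total.
Column 2: 0 + 16 + 6 + 12 + 24 + 5 = 63, so its missing entry is 79 − 63 = 16.
Row 7: 36 + 16 − 20 + 2 + 39 − 17 = 56, so its missing entry is 79 − 56 = 23.
Column 6: -2 + 20 + 20 − 1 + 2 + 23 = 62, so its missing entry is 79 − 62 = 17.
Row 4: -1 + 12 + 21 + 1 − 1 + 40 = 72, so its missing entry is 79 − 72 = 7.
Row 6: 19 + 5 − 2 + 20 + 17 − 5 = 54, so its missing entry is 79 − 54 = 25.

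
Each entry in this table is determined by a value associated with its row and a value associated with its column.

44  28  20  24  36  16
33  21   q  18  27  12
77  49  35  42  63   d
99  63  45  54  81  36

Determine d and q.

d = 28, q = 15

Each row is a constant multiple of every other row — this is a multiplication table with the headers hidden.
Row 3 is 42/24 = 7/4 times row 1, so its entry in column 6 is 16 × 7/4 = 28.
Row 2 is 18/24 = 3/4 times row 1, so its entry in column 3 is 20 × 3/4 = 15.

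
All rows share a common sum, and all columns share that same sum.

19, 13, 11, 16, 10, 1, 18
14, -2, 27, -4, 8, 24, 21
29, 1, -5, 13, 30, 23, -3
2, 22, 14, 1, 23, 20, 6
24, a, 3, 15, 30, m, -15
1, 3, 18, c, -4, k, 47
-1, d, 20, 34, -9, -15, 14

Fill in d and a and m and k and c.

d = 45, a = 6, m = 25, k = 10, c = 13

Rows 1 and 2 both sum to 88, so that's the common total.
Row 7: -1 + 20 + 34 − 9 − 15 + 14 = 43, so its missing entry is 88 − 43 = 45.
Column 4: 16 − 4 + 13 + 1 + 15 + 34 = 75, so its missing entry is 88 − 75 = 13.
Row 6: 1 + 3 + 18 + 13 − 4 + 47 = 78, so its missing entry is 88 − 78 = 10.
Column 6: 1 + 24 + 23 + 20 + 10 − 15 = 63, so its missing entry is 88 − 63 = 25.
Row 5: 24 + 3 + 15 + 30 + 25 − 15 = 82, so its missing entry is 88 − 82 = 6.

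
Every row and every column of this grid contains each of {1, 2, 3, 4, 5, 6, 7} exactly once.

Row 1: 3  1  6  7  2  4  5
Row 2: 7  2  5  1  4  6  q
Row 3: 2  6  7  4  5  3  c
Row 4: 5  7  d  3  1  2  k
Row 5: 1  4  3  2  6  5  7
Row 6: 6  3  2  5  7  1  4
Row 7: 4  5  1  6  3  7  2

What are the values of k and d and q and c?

For row 2, column 7: row 2 already has {1, 2, 4, 5, 6, 7}; that leaves 3.
Cell (4,3): column 3 already has {1, 2, 3, 5, 6, 7} → 4.
For row 3, column 7: row 3 already has {2, 3, 4, 5, 6, 7}; that leaves 1.
Cell (4,7): row 4 already has {1, 2, 3, 4, 5, 7} → 6.

k = 6, d = 4, q = 3, c = 1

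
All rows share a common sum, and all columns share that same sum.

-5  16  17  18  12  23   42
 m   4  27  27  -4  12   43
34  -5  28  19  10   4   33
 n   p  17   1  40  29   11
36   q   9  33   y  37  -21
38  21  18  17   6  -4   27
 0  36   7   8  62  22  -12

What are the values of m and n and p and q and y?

Rows 1 and 3 both sum to 123, so that's the common total.
Column 5: 12 − 4 + 10 + 40 + 6 + 62 = 126, so its missing entry is 123 − 126 = -3.
Row 2: 4 + 27 + 27 − 4 + 12 + 43 = 109, so its missing entry is 123 − 109 = 14.
Column 1: -5 + 14 + 34 + 36 + 38 + 0 = 117, so its missing entry is 123 − 117 = 6.
Row 4: 6 + 17 + 1 + 40 + 29 + 11 = 104, so its missing entry is 123 − 104 = 19.
Row 5: 36 + 9 + 33 − 3 + 37 − 21 = 91, so its missing entry is 123 − 91 = 32.

m = 14, n = 6, p = 19, q = 32, y = -3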